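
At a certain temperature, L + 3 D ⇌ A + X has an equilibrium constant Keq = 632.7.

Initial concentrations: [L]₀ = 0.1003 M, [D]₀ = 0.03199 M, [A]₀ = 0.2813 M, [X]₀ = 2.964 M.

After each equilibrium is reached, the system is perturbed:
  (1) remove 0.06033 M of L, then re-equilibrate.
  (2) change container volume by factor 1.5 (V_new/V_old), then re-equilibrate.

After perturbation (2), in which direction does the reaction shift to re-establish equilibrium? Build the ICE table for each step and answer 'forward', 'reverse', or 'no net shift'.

Direction: reverse

Q₀ = 2.5392e+05 vs Keq = 632.7 ⇒ Q>K, reverse
Step 1:
                   L          D          A          X
  Initial     0.1003    0.03199     0.2813      2.964
  Change     0.05272     0.1581   -0.05272   -0.05272
  Equil        0.153     0.1901     0.2286      2.911
  solve Keq expr → x = -0.05272; check Q = 632.7
Then remove 0.06033 M of L.
Step 2:
                   L          D          A          X
  Initial    0.09269     0.1901     0.2286      2.911
  Change    0.008415    0.02525  -0.008415  -0.008415
  Equil       0.1011     0.2154     0.2202      2.903
  solve Keq expr → x = -0.008415; check Q = 632.7
Then change container volume by factor 1.5 (V_new/V_old).
Step 3:
                   L          D          A          X
  Initial     0.0674     0.1436     0.1468      1.935
  Change     0.01038    0.03115   -0.01038   -0.01038
  Equil      0.07778     0.1747     0.1364      1.925
  solve Keq expr → x = -0.01038; check Q = 632.7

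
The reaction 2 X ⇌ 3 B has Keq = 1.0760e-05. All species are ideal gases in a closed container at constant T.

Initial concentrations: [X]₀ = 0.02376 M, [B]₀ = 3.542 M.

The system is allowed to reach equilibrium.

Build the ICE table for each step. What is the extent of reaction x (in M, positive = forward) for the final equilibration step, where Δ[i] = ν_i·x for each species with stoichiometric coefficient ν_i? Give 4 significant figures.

Q₀ = 7.8714e+04 vs Keq = 1.0760e-05 ⇒ Q>K, reverse
Step 1:
                  X         B
  I         0.02376     3.542
  C           2.335    -3.503
  E           2.359   0.03912
  solve Keq expr → x = -1.168; check Q = 1.0760e-05

x = -1.168 M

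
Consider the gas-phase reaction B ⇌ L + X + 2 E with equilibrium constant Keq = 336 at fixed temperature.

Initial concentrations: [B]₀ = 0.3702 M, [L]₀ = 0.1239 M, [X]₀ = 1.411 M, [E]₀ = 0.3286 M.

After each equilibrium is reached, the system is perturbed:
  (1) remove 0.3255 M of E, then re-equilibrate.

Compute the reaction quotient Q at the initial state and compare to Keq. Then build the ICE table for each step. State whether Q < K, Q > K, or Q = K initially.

Q₀ = 0.05099; Q < K (proceeds forward)

Q₀ = 0.05099 vs Keq = 336 ⇒ Q<K, forward
Step 1:
                   B          L          X          E
  I           0.3702     0.1239      1.411     0.3286
  C          -0.3673     0.3673     0.3673     0.7345
  E         0.002938     0.4912      1.778      1.063
  solve Keq expr → x = 0.3673; check Q = 336
Then remove 0.3255 M of E.
Step 2:
                   B          L          X          E
  I         0.002938     0.4912      1.778     0.7376
  C        -0.001506   0.001506   0.001506   0.003013
  E         0.001431     0.4927       1.78     0.7406
  solve Keq expr → x = 0.001506; check Q = 336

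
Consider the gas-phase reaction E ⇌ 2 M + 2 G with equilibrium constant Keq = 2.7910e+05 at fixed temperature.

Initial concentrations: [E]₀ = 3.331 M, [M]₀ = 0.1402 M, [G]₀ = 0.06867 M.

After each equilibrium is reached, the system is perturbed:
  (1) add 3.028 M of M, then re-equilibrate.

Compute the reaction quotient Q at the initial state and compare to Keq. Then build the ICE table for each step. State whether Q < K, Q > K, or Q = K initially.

Q₀ = 2.7826e-05 vs Keq = 2.7910e+05 ⇒ Q<K, forward
Step 1:
                    E           M           G
  Initial       3.331      0.1402     0.06867
  Change       -3.324       6.647       6.647
  Equil      0.007444       6.787       6.716
  solve Keq expr → x = 3.324; check Q = 2.7910e+05
Then add 3.028 M of M.
Step 2:
                    E           M           G
  Initial    0.007444       9.815       6.716
  Change     0.007999      -0.016      -0.016
  Equil       0.01544       9.799         6.7
  solve Keq expr → x = -0.007999; check Q = 2.7910e+05

Q₀ = 2.7826e-05; Q < K (proceeds forward)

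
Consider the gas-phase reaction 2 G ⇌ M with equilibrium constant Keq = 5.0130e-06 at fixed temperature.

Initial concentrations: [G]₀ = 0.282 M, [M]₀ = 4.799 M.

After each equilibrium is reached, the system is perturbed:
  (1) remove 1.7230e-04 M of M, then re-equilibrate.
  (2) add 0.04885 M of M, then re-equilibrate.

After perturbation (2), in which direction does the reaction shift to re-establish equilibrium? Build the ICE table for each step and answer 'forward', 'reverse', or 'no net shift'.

Direction: reverse

Q₀ = 60.35 vs Keq = 5.0130e-06 ⇒ Q>K, reverse
Step 1:
                    G           M
  init          0.282       4.799
  Δ             9.597      -4.799
  eq            9.879  4.8924e-04
  solve Keq expr → x = -4.799; check Q = 5.0130e-06
Then remove 1.7230e-04 M of M.
Step 2:
                    G           M
  init          9.879  3.1694e-04
  Δ       -3.4453e-04  1.7227e-04
  eq            9.879  4.8921e-04
  solve Keq expr → x = 1.7227e-04; check Q = 5.0130e-06
Then add 0.04885 M of M.
Step 3:
                    G           M
  init          9.879     0.04934
  Δ           0.09768    -0.04884
  eq            9.976  4.9893e-04
  solve Keq expr → x = -0.04884; check Q = 5.0130e-06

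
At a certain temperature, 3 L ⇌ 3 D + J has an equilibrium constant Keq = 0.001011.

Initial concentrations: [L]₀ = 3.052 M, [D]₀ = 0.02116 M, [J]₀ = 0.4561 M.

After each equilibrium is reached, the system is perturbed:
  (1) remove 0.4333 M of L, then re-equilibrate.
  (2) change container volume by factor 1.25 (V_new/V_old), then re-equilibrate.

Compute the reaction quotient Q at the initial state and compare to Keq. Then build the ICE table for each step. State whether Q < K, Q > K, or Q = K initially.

Q₀ = 1.5200e-07 vs Keq = 0.001011 ⇒ Q<K, forward
Step 1:
                  L         D         J
  Initial     3.052   0.02116    0.4561
  Change    -0.3124    0.3124    0.1041
  Equil        2.74    0.3335    0.5602
  solve Keq expr → x = 0.1041; check Q = 0.001011
Then remove 0.4333 M of L.
Step 2:
                  L         D         J
  Initial     2.306    0.3335    0.5602
  Change    0.04472  -0.04472  -0.01491
  Equil       2.351    0.2888    0.5453
  solve Keq expr → x = -0.01491; check Q = 0.001011
Then change container volume by factor 1.25 (V_new/V_old).
Step 3:
                  L         D         J
  Initial     1.881    0.2311    0.4363
  Change   -0.01493   0.01493  0.004978
  Equil       1.866     0.246    0.4412
  solve Keq expr → x = 0.004978; check Q = 0.001011

Q₀ = 1.5200e-07; Q < K (proceeds forward)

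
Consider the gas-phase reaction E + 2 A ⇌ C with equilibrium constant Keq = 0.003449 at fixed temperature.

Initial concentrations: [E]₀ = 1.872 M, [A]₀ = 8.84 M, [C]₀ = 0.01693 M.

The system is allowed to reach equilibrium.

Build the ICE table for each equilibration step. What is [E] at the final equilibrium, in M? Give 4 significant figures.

Q₀ = 1.1573e-04 vs Keq = 0.003449 ⇒ Q<K, forward
Step 1:
                   E          A          C
  Initial      1.872       8.84    0.01693
  Change     -0.3364    -0.6727     0.3364
  Equil        1.536      8.167     0.3533
  solve Keq expr → x = 0.3364; check Q = 0.003449

[E]_eq = 1.536 M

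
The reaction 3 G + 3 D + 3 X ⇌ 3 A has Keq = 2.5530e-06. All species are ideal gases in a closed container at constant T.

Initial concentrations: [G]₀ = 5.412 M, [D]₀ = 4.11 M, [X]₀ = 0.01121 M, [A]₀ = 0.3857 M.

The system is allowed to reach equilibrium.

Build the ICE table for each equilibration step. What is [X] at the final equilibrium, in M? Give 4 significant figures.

[X]_eq = 0.2957 M

Q₀ = 3.701 vs Keq = 2.5530e-06 ⇒ Q>K, reverse
Step 1:
                   G          D          X          A
  I            5.412       4.11    0.01121     0.3857
  C           0.2845     0.2845     0.2845    -0.2845
  E            5.697      4.395     0.2957     0.1012
  solve Keq expr → x = -0.09484; check Q = 2.5530e-06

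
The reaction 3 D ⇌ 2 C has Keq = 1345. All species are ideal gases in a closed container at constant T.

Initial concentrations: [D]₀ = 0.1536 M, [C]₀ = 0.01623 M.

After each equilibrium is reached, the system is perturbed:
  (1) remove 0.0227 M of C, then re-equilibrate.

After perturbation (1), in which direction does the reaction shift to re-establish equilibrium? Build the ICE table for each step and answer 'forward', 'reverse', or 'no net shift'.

Direction: forward

Q₀ = 0.07269 vs Keq = 1345 ⇒ Q<K, forward
Step 1:
                    D           C
  init         0.1536     0.01623
  Δ           -0.1334     0.08894
  eq          0.02019      0.1052
  solve Keq expr → x = 0.04447; check Q = 1345
Then remove 0.0227 M of C.
Step 2:
                    D           C
  init        0.02019     0.08247
  Δ         -0.002766    0.001844
  eq          0.01742     0.08432
  solve Keq expr → x = 9.2184e-04; check Q = 1345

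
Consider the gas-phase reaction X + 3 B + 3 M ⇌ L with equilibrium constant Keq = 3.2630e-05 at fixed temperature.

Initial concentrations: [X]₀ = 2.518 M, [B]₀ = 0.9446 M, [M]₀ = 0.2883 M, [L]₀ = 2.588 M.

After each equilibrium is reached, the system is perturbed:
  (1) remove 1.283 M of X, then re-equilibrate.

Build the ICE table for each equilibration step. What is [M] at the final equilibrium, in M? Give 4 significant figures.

[M]_eq = 4.558 M

Q₀ = 50.89 vs Keq = 3.2630e-05 ⇒ Q>K, reverse
Step 1:
                   X          B          M          L
  I            2.518     0.9446     0.2883      2.588
  C            1.343      4.028      4.028     -1.343
  E            3.861      4.972      4.316      1.245
  solve Keq expr → x = -1.343; check Q = 3.2630e-05
Then remove 1.283 M of X.
Step 2:
                   X          B          M          L
  I            2.578      4.972      4.316      1.245
  C          0.08066      0.242      0.242   -0.08066
  E            2.658      5.214      4.558      1.165
  solve Keq expr → x = -0.08066; check Q = 3.2630e-05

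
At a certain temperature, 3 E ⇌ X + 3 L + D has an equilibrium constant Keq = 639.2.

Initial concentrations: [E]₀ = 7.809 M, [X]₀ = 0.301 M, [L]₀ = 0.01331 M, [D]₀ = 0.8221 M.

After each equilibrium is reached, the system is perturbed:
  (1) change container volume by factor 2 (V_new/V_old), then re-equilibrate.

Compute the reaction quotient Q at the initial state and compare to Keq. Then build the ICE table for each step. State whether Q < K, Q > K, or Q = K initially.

Q₀ = 1.2253e-09 vs Keq = 639.2 ⇒ Q<K, forward
Step 1:
                    E           X           L           D
  init          7.809       0.301     0.01331      0.8221
  Δ            -6.379       2.126       6.379       2.126
  eq             1.43       2.427       6.392       2.948
  solve Keq expr → x = 2.126; check Q = 639.2
Then change container volume by factor 2 (V_new/V_old).
Step 2:
                    E           X           L           D
  init          0.715       1.214       3.196       1.474
  Δ           -0.2168     0.07226      0.2168     0.07226
  eq           0.4982       1.286       3.413       1.546
  solve Keq expr → x = 0.07226; check Q = 639.2

Q₀ = 1.2253e-09; Q < K (proceeds forward)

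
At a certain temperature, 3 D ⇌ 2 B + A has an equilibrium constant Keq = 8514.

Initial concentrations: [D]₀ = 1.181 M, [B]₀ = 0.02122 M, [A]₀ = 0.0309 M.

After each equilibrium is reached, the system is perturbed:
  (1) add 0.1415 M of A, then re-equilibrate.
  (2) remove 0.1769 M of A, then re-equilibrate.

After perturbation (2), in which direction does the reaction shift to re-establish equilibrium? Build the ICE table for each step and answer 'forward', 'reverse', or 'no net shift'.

Direction: forward

Q₀ = 8.4469e-06 vs Keq = 8514 ⇒ Q<K, forward
Step 1:
                   D          B          A
  init         1.181    0.02122     0.0309
  Δ            -1.15     0.7666     0.3833
  eq         0.03114     0.7878     0.4142
  solve Keq expr → x = 0.3833; check Q = 8514
Then add 0.1415 M of A.
Step 2:
                   D          B          A
  init       0.03114     0.7878     0.5557
  Δ         0.003123  -0.002082  -0.001041
  eq         0.03426     0.7857     0.5546
  solve Keq expr → x = -0.001041; check Q = 8514
Then remove 0.1769 M of A.
Step 3:
                   D          B          A
  init       0.03426     0.7857     0.3777
  Δ        -0.004013   0.002676   0.001338
  eq         0.03025     0.7884     0.3791
  solve Keq expr → x = 0.001338; check Q = 8514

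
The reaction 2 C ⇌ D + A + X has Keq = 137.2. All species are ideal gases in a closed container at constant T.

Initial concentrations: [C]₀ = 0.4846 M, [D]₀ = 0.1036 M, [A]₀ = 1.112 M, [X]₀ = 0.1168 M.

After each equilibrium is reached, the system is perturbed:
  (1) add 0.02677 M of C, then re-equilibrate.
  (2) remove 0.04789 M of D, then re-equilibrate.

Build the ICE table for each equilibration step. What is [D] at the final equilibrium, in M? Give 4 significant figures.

[D]_eq = 0.2953 M

Q₀ = 0.0573 vs Keq = 137.2 ⇒ Q<K, forward
Step 1:
                  C         D         A         X
  I          0.4846    0.1036     1.112    0.1168
  C         -0.4514    0.2257    0.2257    0.2257
  E         0.03316    0.3293     1.338    0.3425
  solve Keq expr → x = 0.2257; check Q = 137.2
Then add 0.02677 M of C.
Step 2:
                  C         D         A         X
  I         0.05993    0.3293     1.338    0.3425
  C        -0.02536   0.01268   0.01268   0.01268
  E         0.03458     0.342      1.35    0.3552
  solve Keq expr → x = 0.01268; check Q = 137.2
Then remove 0.04789 M of D.
Step 3:
                  C         D         A         X
  I         0.03458    0.2941      1.35    0.3552
  C        -0.00238   0.00119   0.00119   0.00119
  E          0.0322    0.2953     1.352    0.3564
  solve Keq expr → x = 0.00119; check Q = 137.2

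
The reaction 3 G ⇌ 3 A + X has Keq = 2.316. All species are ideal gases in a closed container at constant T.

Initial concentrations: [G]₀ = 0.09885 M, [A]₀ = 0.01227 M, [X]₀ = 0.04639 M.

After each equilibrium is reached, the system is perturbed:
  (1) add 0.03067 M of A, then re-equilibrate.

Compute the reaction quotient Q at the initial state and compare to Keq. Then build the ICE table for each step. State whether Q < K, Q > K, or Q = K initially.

Q₀ = 8.8721e-05; Q < K (proceeds forward)

Q₀ = 8.8721e-05 vs Keq = 2.316 ⇒ Q<K, forward
Step 1:
                   G          A          X
  I          0.09885    0.01227    0.04639
  C         -0.07241    0.07241    0.02414
  E          0.02644    0.08468    0.07053
  solve Keq expr → x = 0.02414; check Q = 2.316
Then add 0.03067 M of A.
Step 2:
                   G          A          X
  I          0.02644     0.1153    0.07053
  C          0.00701   -0.00701  -0.002337
  E          0.03345     0.1083    0.06819
  solve Keq expr → x = -0.002337; check Q = 2.316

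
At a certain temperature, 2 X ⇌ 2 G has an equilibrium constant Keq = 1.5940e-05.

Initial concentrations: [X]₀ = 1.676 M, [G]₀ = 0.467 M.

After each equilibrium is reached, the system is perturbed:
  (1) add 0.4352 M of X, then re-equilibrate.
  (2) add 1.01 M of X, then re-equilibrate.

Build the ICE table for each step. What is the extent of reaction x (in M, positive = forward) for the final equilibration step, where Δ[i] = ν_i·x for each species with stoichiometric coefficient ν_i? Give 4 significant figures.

Q₀ = 0.07764 vs Keq = 1.5940e-05 ⇒ Q>K, reverse
Step 1:
                   X          G
  Initial      1.676      0.467
  Change      0.4585    -0.4585
  Equil        2.134   0.008522
  solve Keq expr → x = -0.2292; check Q = 1.5940e-05
Then add 0.4352 M of X.
Step 2:
                   X          G
  Initial       2.57   0.008522
  Change   -0.001731   0.001731
  Equil        2.568    0.01025
  solve Keq expr → x = 8.6531e-04; check Q = 1.5940e-05
Then add 1.01 M of X.
Step 3:
                   X          G
  Initial      3.578    0.01025
  Change   -0.004016   0.004016
  Equil        3.574    0.01427
  solve Keq expr → x = 0.002008; check Q = 1.5940e-05

x = 0.002008 M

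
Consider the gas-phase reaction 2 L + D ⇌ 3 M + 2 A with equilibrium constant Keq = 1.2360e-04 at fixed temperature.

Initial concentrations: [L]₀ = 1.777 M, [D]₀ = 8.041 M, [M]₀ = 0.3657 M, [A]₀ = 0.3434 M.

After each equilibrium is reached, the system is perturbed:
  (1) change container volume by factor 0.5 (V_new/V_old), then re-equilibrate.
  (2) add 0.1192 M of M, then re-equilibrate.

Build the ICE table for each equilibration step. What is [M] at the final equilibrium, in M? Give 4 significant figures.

[M]_eq = 0.5122 M

Q₀ = 2.2714e-04 vs Keq = 1.2360e-04 ⇒ Q>K, reverse
Step 1:
                    L           D           M           A
  init          1.777       8.041      0.3657      0.3434
  Δ           0.02983     0.01492    -0.04475    -0.02983
  eq            1.807       8.056      0.3209      0.3136
  solve Keq expr → x = -0.01492; check Q = 1.2360e-04
Then change container volume by factor 0.5 (V_new/V_old).
Step 2:
                    L           D           M           A
  init          3.614       16.11      0.6419      0.6271
  Δ            0.1133     0.05664     -0.1699     -0.1133
  eq            3.727       16.17       0.472      0.5138
  solve Keq expr → x = -0.05664; check Q = 1.2360e-04
Then add 0.1192 M of M.
Step 3:
                    L           D           M           A
  init          3.727       16.17      0.5912      0.5138
  Δ           0.05261     0.02631    -0.07892    -0.05261
  eq             3.78       16.19      0.5122      0.4612
  solve Keq expr → x = -0.02631; check Q = 1.2360e-04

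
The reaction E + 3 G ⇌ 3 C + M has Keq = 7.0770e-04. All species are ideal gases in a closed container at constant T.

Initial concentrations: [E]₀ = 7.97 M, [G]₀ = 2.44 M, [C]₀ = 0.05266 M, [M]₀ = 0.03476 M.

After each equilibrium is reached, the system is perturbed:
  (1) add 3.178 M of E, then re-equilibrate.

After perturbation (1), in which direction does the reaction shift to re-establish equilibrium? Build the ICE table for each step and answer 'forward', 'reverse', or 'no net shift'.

Q₀ = 4.3842e-08 vs Keq = 7.0770e-04 ⇒ Q<K, forward
Step 1:
                  E         G         C         M
  I            7.97      2.44   0.05266   0.03476
  C         -0.1733   -0.5199    0.5199    0.1733
  E           7.797      1.92    0.5726    0.2081
  solve Keq expr → x = 0.1733; check Q = 7.0770e-04
Then add 3.178 M of E.
Step 2:
                  E         G         C         M
  I           10.97      1.92    0.5726    0.2081
  C        -0.01387   -0.0416    0.0416   0.01387
  E           10.96     1.878    0.6142    0.2219
  solve Keq expr → x = 0.01387; check Q = 7.0770e-04

Direction: forward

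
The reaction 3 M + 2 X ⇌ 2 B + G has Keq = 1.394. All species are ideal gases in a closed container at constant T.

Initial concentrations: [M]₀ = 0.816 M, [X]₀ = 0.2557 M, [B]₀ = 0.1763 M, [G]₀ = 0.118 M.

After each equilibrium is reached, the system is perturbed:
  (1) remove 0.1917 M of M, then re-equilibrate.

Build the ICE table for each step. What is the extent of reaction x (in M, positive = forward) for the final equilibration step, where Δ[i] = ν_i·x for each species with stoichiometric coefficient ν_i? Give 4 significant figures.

x = -0.016 M

Q₀ = 0.1032 vs Keq = 1.394 ⇒ Q<K, forward
Step 1:
                   M          X          B          G
  Initial      0.816     0.2557     0.1763      0.118
  Change     -0.1373   -0.09153    0.09153    0.04576
  Equil       0.6787     0.1642     0.2678     0.1638
  solve Keq expr → x = 0.04576; check Q = 1.394
Then remove 0.1917 M of M.
Step 2:
                   M          X          B          G
  Initial      0.487     0.1642     0.2678     0.1638
  Change     0.04801    0.03201   -0.03201     -0.016
  Equil        0.535     0.1962     0.2358     0.1478
  solve Keq expr → x = -0.016; check Q = 1.394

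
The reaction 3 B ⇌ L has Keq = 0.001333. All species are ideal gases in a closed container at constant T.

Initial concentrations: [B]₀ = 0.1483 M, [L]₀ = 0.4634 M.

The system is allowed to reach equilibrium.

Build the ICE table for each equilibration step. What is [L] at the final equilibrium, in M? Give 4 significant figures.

Q₀ = 142.1 vs Keq = 0.001333 ⇒ Q>K, reverse
Step 1:
                    B           L
  init         0.1483      0.4634
  Δ             1.376     -0.4587
  eq            1.524    0.004721
  solve Keq expr → x = -0.4587; check Q = 0.001333

[L]_eq = 0.004721 M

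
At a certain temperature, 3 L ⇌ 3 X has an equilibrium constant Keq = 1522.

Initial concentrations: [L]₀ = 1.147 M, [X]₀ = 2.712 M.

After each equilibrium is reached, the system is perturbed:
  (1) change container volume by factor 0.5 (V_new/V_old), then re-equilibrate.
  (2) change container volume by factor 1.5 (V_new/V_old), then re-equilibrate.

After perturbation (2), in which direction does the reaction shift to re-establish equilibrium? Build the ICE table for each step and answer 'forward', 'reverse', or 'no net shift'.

Q₀ = 13.22 vs Keq = 1522 ⇒ Q<K, forward
Step 1:
                   L          X
  init         1.147      2.712
  Δ          -0.8383     0.8383
  eq          0.3087       3.55
  solve Keq expr → x = 0.2794; check Q = 1522
Then change container volume by factor 0.5 (V_new/V_old).
Step 2:
                   L          X
  init        0.6173      7.101
  Δ                0          0
  eq          0.6173      7.101
  solve Keq expr → x = 0; check Q = 1522
Then change container volume by factor 1.5 (V_new/V_old).
Step 3:
                   L          X
  init        0.4115      4.734
  Δ                0          0
  eq          0.4115      4.734
  solve Keq expr → x = 0; check Q = 1522

Direction: no net shift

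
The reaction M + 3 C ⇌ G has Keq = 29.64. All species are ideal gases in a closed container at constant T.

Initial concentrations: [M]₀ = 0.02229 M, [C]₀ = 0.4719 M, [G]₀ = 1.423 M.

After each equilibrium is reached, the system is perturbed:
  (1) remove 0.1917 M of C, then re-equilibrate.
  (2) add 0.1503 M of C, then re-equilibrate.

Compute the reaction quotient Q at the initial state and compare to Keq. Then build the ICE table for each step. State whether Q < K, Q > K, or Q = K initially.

Q₀ = 607.5 vs Keq = 29.64 ⇒ Q>K, reverse
Step 1:
                   M          C          G
  Initial    0.02229     0.4719      1.423
  Change     0.08911     0.2673   -0.08911
  Equil       0.1114     0.7392      1.334
  solve Keq expr → x = -0.08911; check Q = 29.64
Then remove 0.1917 M of C.
Step 2:
                   M          C          G
  Initial     0.1114     0.5475      1.334
  Change     0.03851     0.1155   -0.03851
  Equil       0.1499     0.6631      1.295
  solve Keq expr → x = -0.03851; check Q = 29.64
Then add 0.1503 M of C.
Step 3:
                   M          C          G
  Initial     0.1499     0.8134      1.295
  Change    -0.03069   -0.09208    0.03069
  Equil       0.1192     0.7213      1.326
  solve Keq expr → x = 0.03069; check Q = 29.64

Q₀ = 607.5; Q > K (proceeds reverse)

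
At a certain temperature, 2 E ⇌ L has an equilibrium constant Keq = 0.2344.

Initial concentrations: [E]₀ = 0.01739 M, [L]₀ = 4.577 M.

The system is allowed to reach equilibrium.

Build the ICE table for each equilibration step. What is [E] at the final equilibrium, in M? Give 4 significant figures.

Q₀ = 1.5135e+04 vs Keq = 0.2344 ⇒ Q>K, reverse
Step 1:
                   E          L
  Initial    0.01739      4.577
  Change       3.466     -1.733
  Equil        3.483      2.844
  solve Keq expr → x = -1.733; check Q = 0.2344

[E]_eq = 3.483 M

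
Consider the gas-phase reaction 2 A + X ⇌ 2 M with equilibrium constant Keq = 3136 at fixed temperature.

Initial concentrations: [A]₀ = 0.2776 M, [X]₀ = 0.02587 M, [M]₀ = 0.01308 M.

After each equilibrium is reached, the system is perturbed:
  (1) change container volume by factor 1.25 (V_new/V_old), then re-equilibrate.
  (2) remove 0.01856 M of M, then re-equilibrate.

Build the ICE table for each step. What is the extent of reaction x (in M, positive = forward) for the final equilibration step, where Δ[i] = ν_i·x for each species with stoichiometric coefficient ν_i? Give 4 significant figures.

x = 1.5385e-05 M

Q₀ = 0.08582 vs Keq = 3136 ⇒ Q<K, forward
Step 1:
                    A           X           M
  Initial      0.2776     0.02587     0.01308
  Change     -0.05169    -0.02584     0.05169
  Equil        0.2259  2.6210e-05     0.06477
  solve Keq expr → x = 0.02584; check Q = 3136
Then change container volume by factor 1.25 (V_new/V_old).
Step 2:
                    A           X           M
  Initial      0.1807  2.0968e-05     0.05181
  Change   1.0457e-05  5.2283e-06 -1.0457e-05
  Equil        0.1807  2.6196e-05      0.0518
  solve Keq expr → x = -5.2283e-06; check Q = 3136
Then remove 0.01856 M of M.
Step 3:
                    A           X           M
  Initial      0.1807  2.6196e-05     0.03324
  Change  -3.0769e-05 -1.5385e-05  3.0769e-05
  Equil        0.1807  1.0811e-05     0.03327
  solve Keq expr → x = 1.5385e-05; check Q = 3136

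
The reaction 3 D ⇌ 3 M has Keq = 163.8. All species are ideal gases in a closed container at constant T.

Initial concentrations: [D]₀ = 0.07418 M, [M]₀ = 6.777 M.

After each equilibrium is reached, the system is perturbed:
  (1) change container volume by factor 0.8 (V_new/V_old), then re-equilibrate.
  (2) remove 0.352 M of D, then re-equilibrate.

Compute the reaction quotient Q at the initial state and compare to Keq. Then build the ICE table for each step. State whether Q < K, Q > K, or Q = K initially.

Q₀ = 7.6252e+05; Q > K (proceeds reverse)

Q₀ = 7.6252e+05 vs Keq = 163.8 ⇒ Q>K, reverse
Step 1:
                    D           M
  I           0.07418       6.777
  C            0.9845     -0.9845
  E             1.059       5.793
  solve Keq expr → x = -0.3282; check Q = 163.8
Then change container volume by factor 0.8 (V_new/V_old).
Step 2:
                    D           M
  I             1.323       7.241
  C                 0           0
  E             1.323       7.241
  solve Keq expr → x = 0; check Q = 163.8
Then remove 0.352 M of D.
Step 3:
                    D           M
  I            0.9713       7.241
  C            0.2976     -0.2976
  E             1.269       6.943
  solve Keq expr → x = -0.0992; check Q = 163.8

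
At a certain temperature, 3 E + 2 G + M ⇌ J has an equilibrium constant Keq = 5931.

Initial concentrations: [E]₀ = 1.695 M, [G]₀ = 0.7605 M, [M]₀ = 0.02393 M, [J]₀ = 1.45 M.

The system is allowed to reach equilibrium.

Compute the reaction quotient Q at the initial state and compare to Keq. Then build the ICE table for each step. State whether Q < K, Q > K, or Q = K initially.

Q₀ = 21.51; Q < K (proceeds forward)

Q₀ = 21.51 vs Keq = 5931 ⇒ Q<K, forward
Step 1:
                    E           G           M           J
  init          1.695      0.7605     0.02393        1.45
  Δ          -0.07145    -0.04763    -0.02382     0.02382
  eq            1.624      0.7129  1.1426e-04       1.474
  solve Keq expr → x = 0.02382; check Q = 5931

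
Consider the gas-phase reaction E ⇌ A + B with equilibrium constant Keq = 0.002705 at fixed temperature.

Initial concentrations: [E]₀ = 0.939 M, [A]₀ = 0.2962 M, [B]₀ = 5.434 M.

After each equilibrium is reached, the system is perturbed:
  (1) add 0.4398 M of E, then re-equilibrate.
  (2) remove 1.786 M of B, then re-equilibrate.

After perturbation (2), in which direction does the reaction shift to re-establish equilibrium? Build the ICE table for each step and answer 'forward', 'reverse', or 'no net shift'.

Direction: forward

Q₀ = 1.714 vs Keq = 0.002705 ⇒ Q>K, reverse
Step 1:
                   E          A          B
  init         0.939     0.2962      5.434
  Δ           0.2956    -0.2956    -0.2956
  eq           1.235 6.4990e-04      5.138
  solve Keq expr → x = -0.2956; check Q = 0.002705
Then add 0.4398 M of E.
Step 2:
                   E          A          B
  init         1.674 6.4990e-04      5.138
  Δ       -2.3136e-04 2.3136e-04 2.3136e-04
  eq           1.674 8.8126e-04      5.139
  solve Keq expr → x = 2.3136e-04; check Q = 0.002705
Then remove 1.786 M of B.
Step 3:
                   E          A          B
  init         1.674 8.8126e-04      3.353
  Δ       -4.6888e-04 4.6888e-04 4.6888e-04
  eq           1.674    0.00135      3.353
  solve Keq expr → x = 4.6888e-04; check Q = 0.002705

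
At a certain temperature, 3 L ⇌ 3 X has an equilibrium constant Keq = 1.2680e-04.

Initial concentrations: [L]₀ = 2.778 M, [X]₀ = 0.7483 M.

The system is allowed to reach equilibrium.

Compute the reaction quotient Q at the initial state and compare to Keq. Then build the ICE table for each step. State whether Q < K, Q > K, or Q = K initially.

Q₀ = 0.01954; Q > K (proceeds reverse)

Q₀ = 0.01954 vs Keq = 1.2680e-04 ⇒ Q>K, reverse
Step 1:
                    L           X
  init          2.778      0.7483
  Δ            0.5796     -0.5796
  eq            3.358      0.1687
  solve Keq expr → x = -0.1932; check Q = 1.2680e-04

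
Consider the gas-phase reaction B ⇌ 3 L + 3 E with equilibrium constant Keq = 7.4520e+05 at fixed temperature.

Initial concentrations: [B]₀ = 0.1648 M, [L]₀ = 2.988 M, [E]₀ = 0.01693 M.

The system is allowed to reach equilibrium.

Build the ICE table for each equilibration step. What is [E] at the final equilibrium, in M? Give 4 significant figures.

Q₀ = 7.8552e-04 vs Keq = 7.4520e+05 ⇒ Q<K, forward
Step 1:
                    B           L           E
  init         0.1648       2.988     0.01693
  Δ           -0.1648      0.4944      0.4944
  eq       7.5753e-06       3.482      0.5113
  solve Keq expr → x = 0.1648; check Q = 7.4520e+05

[E]_eq = 0.5113 M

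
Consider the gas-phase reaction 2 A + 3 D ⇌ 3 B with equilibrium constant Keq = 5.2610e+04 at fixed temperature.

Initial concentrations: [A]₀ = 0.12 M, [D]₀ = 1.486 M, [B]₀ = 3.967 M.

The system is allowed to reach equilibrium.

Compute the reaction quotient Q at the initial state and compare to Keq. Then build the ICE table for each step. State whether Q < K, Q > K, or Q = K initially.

Q₀ = 1321 vs Keq = 5.2610e+04 ⇒ Q<K, forward
Step 1:
                    A           D           B
  I              0.12       1.486       3.967
  C          -0.09659     -0.1449      0.1449
  E           0.02341       1.341       4.112
  solve Keq expr → x = 0.0483; check Q = 5.2610e+04

Q₀ = 1321; Q < K (proceeds forward)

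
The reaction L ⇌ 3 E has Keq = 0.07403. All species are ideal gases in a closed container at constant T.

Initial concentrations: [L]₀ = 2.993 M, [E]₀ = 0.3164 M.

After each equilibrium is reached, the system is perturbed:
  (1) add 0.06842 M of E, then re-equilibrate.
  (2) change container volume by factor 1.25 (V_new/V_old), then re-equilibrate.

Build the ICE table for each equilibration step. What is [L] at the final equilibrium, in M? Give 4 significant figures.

Q₀ = 0.01058 vs Keq = 0.07403 ⇒ Q<K, forward
Step 1:
                   L          E
  I            2.993     0.3164
  C          -0.0941     0.2823
  E            2.899     0.5987
  solve Keq expr → x = 0.0941; check Q = 0.07403
Then add 0.06842 M of E.
Step 2:
                   L          E
  I            2.899     0.6671
  C           0.0223   -0.06689
  E            2.921     0.6002
  solve Keq expr → x = -0.0223; check Q = 0.07403
Then change container volume by factor 1.25 (V_new/V_old).
Step 3:
                   L          E
  I            2.337     0.4802
  C         -0.02501    0.07503
  E            2.312     0.5552
  solve Keq expr → x = 0.02501; check Q = 0.07403

[L]_eq = 2.312 M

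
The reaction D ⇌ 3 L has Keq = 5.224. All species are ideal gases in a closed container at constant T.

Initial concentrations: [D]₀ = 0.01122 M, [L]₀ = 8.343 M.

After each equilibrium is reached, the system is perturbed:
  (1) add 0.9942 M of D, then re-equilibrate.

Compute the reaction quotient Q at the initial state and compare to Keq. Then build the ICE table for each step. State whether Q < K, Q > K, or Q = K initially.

Q₀ = 5.1758e+04 vs Keq = 5.224 ⇒ Q>K, reverse
Step 1:
                    D           L
  Initial     0.01122       8.343
  Change        2.045      -6.136
  Equil         2.057       2.207
  solve Keq expr → x = -2.045; check Q = 5.224
Then add 0.9942 M of D.
Step 2:
                    D           L
  Initial       3.051       2.207
  Change     -0.09457      0.2837
  Equil         2.956        2.49
  solve Keq expr → x = 0.09457; check Q = 5.224

Q₀ = 5.1758e+04; Q > K (proceeds reverse)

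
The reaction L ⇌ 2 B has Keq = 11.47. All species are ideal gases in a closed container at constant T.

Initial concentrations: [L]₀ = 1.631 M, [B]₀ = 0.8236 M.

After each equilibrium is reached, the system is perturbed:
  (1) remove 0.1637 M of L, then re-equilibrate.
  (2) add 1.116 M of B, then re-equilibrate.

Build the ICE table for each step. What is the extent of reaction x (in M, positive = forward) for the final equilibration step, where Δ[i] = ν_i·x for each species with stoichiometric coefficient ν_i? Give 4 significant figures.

Q₀ = 0.4159 vs Keq = 11.47 ⇒ Q<K, forward
Step 1:
                  L         B
  Initial     1.631    0.8236
  Change    -0.9675     1.935
  Equil      0.6635     2.759
  solve Keq expr → x = 0.9675; check Q = 11.47
Then remove 0.1637 M of L.
Step 2:
                  L         B
  Initial    0.4998     2.759
  Change    0.08471   -0.1694
  Equil      0.5845     2.589
  solve Keq expr → x = -0.08471; check Q = 11.47
Then add 1.116 M of B.
Step 3:
                  L         B
  Initial    0.5845     3.705
  Change      0.279   -0.5581
  Equil      0.8635     3.147
  solve Keq expr → x = -0.279; check Q = 11.47

x = -0.279 M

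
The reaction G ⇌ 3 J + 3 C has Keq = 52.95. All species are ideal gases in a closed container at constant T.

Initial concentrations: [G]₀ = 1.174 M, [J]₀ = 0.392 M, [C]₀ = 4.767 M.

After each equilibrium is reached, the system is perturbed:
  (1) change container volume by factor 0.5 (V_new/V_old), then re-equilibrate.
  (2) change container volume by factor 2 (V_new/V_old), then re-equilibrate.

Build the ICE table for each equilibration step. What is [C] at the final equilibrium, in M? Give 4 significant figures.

[C]_eq = 5.122 M

Q₀ = 5.558 vs Keq = 52.95 ⇒ Q<K, forward
Step 1:
                  G         J         C
  I           1.174     0.392     4.767
  C         -0.1182    0.3546    0.3546
  E           1.056    0.7466     5.122
  solve Keq expr → x = 0.1182; check Q = 52.95
Then change container volume by factor 0.5 (V_new/V_old).
Step 2:
                  G         J         C
  I           2.112     1.493     10.24
  C          0.3167   -0.9501   -0.9501
  E           2.428    0.5431     9.293
  solve Keq expr → x = -0.3167; check Q = 52.95
Then change container volume by factor 2 (V_new/V_old).
Step 3:
                  G         J         C
  I           1.214    0.2716     4.647
  C         -0.1583     0.475     0.475
  E           1.056    0.7466     5.122
  solve Keq expr → x = 0.1583; check Q = 52.95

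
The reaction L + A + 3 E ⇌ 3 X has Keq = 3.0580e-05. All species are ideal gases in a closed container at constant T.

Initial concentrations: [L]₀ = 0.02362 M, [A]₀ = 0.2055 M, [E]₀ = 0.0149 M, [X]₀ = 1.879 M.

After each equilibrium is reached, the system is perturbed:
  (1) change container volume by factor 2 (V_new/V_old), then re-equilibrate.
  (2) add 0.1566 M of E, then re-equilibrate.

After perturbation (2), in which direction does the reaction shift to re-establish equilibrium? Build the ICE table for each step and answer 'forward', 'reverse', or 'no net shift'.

Q₀ = 4.1317e+08 vs Keq = 3.0580e-05 ⇒ Q>K, reverse
Step 1:
                  L         A         E         X
  init      0.02362    0.2055    0.0149     1.879
  Δ          0.6109    0.6109     1.833    -1.833
  eq         0.6345    0.8164     1.848    0.0464
  solve Keq expr → x = -0.6109; check Q = 3.0580e-05
Then change container volume by factor 2 (V_new/V_old).
Step 2:
                  L         A         E         X
  init       0.3172    0.4082    0.9238    0.0232
  Δ        0.002792  0.002792  0.008375 -0.008375
  eq           0.32     0.411    0.9321   0.01482
  solve Keq expr → x = -0.002792; check Q = 3.0580e-05
Then add 0.1566 M of E.
Step 3:
                  L         A         E         X
  init         0.32     0.411     1.089   0.01482
  Δ       -8.0865e-04 -8.0865e-04 -0.002426  0.002426
  eq         0.3192    0.4102     1.086   0.01725
  solve Keq expr → x = 8.0865e-04; check Q = 3.0580e-05

Direction: forward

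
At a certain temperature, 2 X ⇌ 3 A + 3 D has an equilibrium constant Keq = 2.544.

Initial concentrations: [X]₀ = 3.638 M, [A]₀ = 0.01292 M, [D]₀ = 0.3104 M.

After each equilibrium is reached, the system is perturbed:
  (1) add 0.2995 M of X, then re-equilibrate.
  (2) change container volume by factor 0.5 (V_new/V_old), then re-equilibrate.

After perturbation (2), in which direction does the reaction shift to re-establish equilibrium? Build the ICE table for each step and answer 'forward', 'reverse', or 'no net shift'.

Direction: reverse

Q₀ = 4.8733e-09 vs Keq = 2.544 ⇒ Q<K, forward
Step 1:
                   X          A          D
  Initial      3.638    0.01292     0.3104
  Change     -0.9763      1.464      1.464
  Equil        2.662      1.477      1.775
  solve Keq expr → x = 0.4881; check Q = 2.544
Then add 0.2995 M of X.
Step 2:
                   X          A          D
  Initial      2.961      1.477      1.775
  Change    -0.03455    0.05182    0.05182
  Equil        2.927      1.529      1.827
  solve Keq expr → x = 0.01727; check Q = 2.544
Then change container volume by factor 0.5 (V_new/V_old).
Step 3:
                   X          A          D
  Initial      5.853      3.058      3.653
  Change      0.7616     -1.142     -1.142
  Equil        6.615      1.916      2.511
  solve Keq expr → x = -0.3808; check Q = 2.544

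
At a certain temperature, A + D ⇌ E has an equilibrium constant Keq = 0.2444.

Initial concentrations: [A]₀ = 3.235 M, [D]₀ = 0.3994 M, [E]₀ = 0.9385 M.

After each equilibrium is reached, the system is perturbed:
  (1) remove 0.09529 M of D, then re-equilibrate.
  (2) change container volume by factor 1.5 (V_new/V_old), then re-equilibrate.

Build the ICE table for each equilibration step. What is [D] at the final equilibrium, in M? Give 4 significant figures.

[D]_eq = 0.5165 M

Q₀ = 0.7264 vs Keq = 0.2444 ⇒ Q>K, reverse
Step 1:
                    A           D           E
  I             3.235      0.3994      0.9385
  C            0.3168      0.3168     -0.3168
  E             3.552      0.7162      0.6217
  solve Keq expr → x = -0.3168; check Q = 0.2444
Then remove 0.09529 M of D.
Step 2:
                    A           D           E
  I             3.552      0.6209      0.6217
  C           0.04075     0.04075    -0.04075
  E             3.593      0.6617       0.581
  solve Keq expr → x = -0.04075; check Q = 0.2444
Then change container volume by factor 1.5 (V_new/V_old).
Step 3:
                    A           D           E
  I             2.395      0.4411      0.3873
  C           0.07543     0.07543    -0.07543
  E              2.47      0.5165      0.3119
  solve Keq expr → x = -0.07543; check Q = 0.2444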